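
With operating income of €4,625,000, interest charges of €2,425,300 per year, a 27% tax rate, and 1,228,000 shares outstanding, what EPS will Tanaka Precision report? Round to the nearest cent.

Pre-tax income = €4,625,000 − €2,425,300.00 = €2,199,700.00.
Net income = €2,199,700.00 × (1 − 0.27) = €1,605,781.00.
Per share: €1,605,781.00 / 1,228,000 shares = €1.31.

€1.31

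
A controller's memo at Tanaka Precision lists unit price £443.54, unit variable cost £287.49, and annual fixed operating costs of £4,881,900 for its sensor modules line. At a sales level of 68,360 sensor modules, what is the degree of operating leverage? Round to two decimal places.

1.84

At 68,360 units, contribution = 68,360 × £156.05 = £10,667,578.00.
Operating income = contribution − fixed costs = £10,667,578.00 − £4,881,900 = £5,785,678.00.
So DOL = total CM / EBIT = £10,667,578.00 / £5,785,678.00 = 1.8438.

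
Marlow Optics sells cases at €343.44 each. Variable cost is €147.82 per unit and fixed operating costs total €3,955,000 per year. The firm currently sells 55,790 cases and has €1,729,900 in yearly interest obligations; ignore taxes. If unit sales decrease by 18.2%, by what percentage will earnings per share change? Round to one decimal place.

Contribution at this volume is 55,790 × €195.62 = €10,913,639.80.
Operating income = contribution − fixed costs = €10,913,639.80 − €3,955,000 = €6,958,639.80.
After interest of €1,729,900.00, pre-tax earnings = €5,228,739.80.
DCL = total CM / (EBIT − I) = €10,913,639.80 / €5,228,739.80 = 2.0872.
%ΔEPS = DCL × %ΔSales = 2.0872 × -18.2% = -38.0%.

-38.0%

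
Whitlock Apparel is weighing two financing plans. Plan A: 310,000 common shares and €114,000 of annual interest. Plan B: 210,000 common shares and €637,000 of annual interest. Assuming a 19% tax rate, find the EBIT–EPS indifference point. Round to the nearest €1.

At indifference, (EBIT − 114,000)(1 − t)/310,000 = (EBIT − 637,000)(1 − t)/210,000.
Cancelling (1 − t) and cross-multiplying: 210,000·(EBIT − 114,000) = 310,000·(EBIT − 637,000).
EBIT × (310,000 − 210,000) = 637,000 × 310,000 − 114,000 × 210,000 = 173,530,000,000, so EBIT = 173,530,000,000 ÷ 100,000 = 1,735,300.00.

€1,735,300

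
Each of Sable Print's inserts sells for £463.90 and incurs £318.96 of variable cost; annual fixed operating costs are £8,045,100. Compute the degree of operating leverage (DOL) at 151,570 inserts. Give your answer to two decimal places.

Contribution at this volume is 151,570 × £144.94 = £21,968,555.80.
EBIT = £21,968,555.80 − £8,045,100 = £13,923,455.80.
DOL = contribution ÷ EBIT = £21,968,555.80 ÷ £13,923,455.80 = 1.5778.

1.58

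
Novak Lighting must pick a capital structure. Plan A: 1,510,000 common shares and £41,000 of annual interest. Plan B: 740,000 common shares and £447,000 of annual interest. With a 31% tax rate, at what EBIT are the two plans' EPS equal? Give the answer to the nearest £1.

£837,182

Set EPS_A = EPS_B: (EBIT − £41,000)(1 − 0.31) ÷ 1,510,000 = (EBIT − £447,000)(1 − 0.31) ÷ 740,000.
Cancelling (1 − t) and cross-multiplying: 740,000·(EBIT − 41,000) = 1,510,000·(EBIT − 447,000).
Solving, EBIT = (447,000·1,510,000 − 41,000·740,000) / (1,510,000 − 740,000) = 644,630,000,000 / 770,000 = 837,181.82.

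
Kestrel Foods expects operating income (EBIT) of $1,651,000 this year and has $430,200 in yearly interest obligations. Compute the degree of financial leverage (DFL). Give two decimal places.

Annual interest charges come to $430,200.00.
Degree of financial leverage = EBIT / (EBIT − interest) = $1,651,000 / $1,220,800.00 = 1.3524.

1.35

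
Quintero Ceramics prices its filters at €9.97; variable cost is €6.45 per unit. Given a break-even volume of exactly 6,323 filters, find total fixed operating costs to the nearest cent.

€22,256.96

Each unit contributes €9.97 − €6.45 = €3.52.
Fixed costs = break-even units × CM = 6,323 × €3.52 = €22,256.96.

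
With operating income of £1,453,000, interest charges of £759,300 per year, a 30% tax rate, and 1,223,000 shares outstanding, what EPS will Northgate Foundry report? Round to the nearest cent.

Interest = £759,300.00, so EBT = £1,453,000 − £759,300.00 = £693,700.00.
Net income = £693,700.00 × (1 − 0.30) = £485,590.00.
Per share: £485,590.00 / 1,223,000 shares = £0.40.

£0.40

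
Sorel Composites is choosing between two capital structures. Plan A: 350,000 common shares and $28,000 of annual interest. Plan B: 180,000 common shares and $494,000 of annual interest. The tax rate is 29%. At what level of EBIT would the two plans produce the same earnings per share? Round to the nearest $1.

$987,412

Set EPS_A = EPS_B: (EBIT − $28,000)(1 − 0.29) ÷ 350,000 = (EBIT − $494,000)(1 − 0.29) ÷ 180,000.
The (1 − t) factor cancels: (EBIT − 28,000) × 180,000 = (EBIT − 494,000) × 350,000.
Solving, EBIT = (494,000·350,000 − 28,000·180,000) / (350,000 − 180,000) = 167,860,000,000 / 170,000 = 987,411.76.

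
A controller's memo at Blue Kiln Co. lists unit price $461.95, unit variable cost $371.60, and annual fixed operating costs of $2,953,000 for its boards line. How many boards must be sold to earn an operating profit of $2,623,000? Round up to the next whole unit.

Unit CM = price − variable cost = $461.95 − $371.60 = $90.35.
Units = (FC + target) / CM = ($2,953,000 + $2,623,000) / $90.35 = 61,715.55, so 61,716 boards.

61,716 boards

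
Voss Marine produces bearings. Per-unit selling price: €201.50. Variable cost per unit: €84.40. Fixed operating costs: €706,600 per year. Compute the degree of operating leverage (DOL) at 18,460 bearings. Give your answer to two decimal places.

1.49

Total contribution margin = 18,460 × €117.10 = €2,161,666.00.
Operating income = contribution − fixed costs = €2,161,666.00 − €706,600 = €1,455,066.00.
Degree of operating leverage = €2,161,666.00 / €1,455,066.00 = 1.4856.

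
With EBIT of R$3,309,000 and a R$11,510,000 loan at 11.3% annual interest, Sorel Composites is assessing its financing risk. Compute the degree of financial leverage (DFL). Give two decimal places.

1.65

Interest = R$1,300,630.00.
Degree of financial leverage = EBIT / (EBIT − interest) = R$3,309,000 / R$2,008,370.00 = 1.6476.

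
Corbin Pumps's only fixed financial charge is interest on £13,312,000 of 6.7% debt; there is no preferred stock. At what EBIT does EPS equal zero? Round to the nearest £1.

£891,904

Annual interest = 6.7% × £13,312,000 = £891,904.00.
Without preferred stock the financial break-even is simply EBIT = interest = £891,904.00.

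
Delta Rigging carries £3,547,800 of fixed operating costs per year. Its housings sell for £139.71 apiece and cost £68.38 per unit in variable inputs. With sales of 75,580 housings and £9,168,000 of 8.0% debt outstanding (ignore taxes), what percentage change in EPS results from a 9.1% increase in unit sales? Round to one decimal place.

+44.2%

Total contribution margin = 75,580 × £71.33 = £5,391,121.40.
Subtracting fixed costs: EBIT = £5,391,121.40 − £3,547,800 = £1,843,321.40.
After interest of £733,440.00, pre-tax earnings = £1,109,881.40.
DCL = total CM / (EBIT − I) = £5,391,121.40 / £1,109,881.40 = 4.8574.
%ΔEPS = DCL × %ΔSales = 4.8574 × +9.1% = +44.2%.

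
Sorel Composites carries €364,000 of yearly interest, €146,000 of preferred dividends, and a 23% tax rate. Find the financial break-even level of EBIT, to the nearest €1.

€553,610

Grossing the preferred dividend up to pre-tax terms: €146,000 / (1 − 0.23) = €189,610.39.
Financial break-even EBIT = interest + D_p ÷ (1 − t) = €364,000 + €189,610.39 = €553,610.39.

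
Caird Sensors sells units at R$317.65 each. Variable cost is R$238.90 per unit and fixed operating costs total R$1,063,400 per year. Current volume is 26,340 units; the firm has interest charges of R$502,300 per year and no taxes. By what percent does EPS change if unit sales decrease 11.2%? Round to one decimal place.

At 26,340 units, contribution = 26,340 × R$78.75 = R$2,074,275.00.
Subtracting fixed costs: EBIT = R$2,074,275.00 − R$1,063,400 = R$1,010,875.00.
After interest of R$502,300.00, pre-tax earnings = R$508,575.00.
DCL = total CM / (EBIT − I) = R$2,074,275.00 / R$508,575.00 = 4.0786.
%ΔEPS = DCL × %ΔSales = 4.0786 × -11.2% = -45.7%.

-45.7%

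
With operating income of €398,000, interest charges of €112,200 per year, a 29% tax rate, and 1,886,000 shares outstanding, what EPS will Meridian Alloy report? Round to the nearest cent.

Pre-tax income = €398,000 − €112,200.00 = €285,800.00.
Net income = €285,800.00 × (1 − 0.29) = €202,918.00.
EPS = €202,918.00 ÷ 1,886,000 = €0.11.

€0.11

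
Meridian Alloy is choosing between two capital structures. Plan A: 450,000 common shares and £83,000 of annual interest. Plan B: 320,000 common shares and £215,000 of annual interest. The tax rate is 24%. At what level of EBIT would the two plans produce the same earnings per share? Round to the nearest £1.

£539,923

Set EPS_A = EPS_B: (EBIT − £83,000)(1 − 0.24) ÷ 450,000 = (EBIT − £215,000)(1 − 0.24) ÷ 320,000.
Cancelling (1 − t) and cross-multiplying: 320,000·(EBIT − 83,000) = 450,000·(EBIT − 215,000).
EBIT × (450,000 − 320,000) = 215,000 × 450,000 − 83,000 × 320,000 = 70,190,000,000, so EBIT = 70,190,000,000 ÷ 130,000 = 539,923.08.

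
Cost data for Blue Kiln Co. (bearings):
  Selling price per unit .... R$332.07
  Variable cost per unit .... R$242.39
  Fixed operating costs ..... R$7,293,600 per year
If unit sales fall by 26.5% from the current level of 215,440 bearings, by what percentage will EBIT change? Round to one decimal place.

-42.6%

At 215,440 units, contribution = 215,440 × R$89.68 = R$19,320,659.20.
Operating income = contribution − fixed costs = R$19,320,659.20 − R$7,293,600 = R$12,027,059.20.
Degree of operating leverage = R$19,320,659.20 / R$12,027,059.20 = 1.6064.
%ΔEBIT = DOL × %ΔSales = 1.6064 × -26.5% = -42.6%.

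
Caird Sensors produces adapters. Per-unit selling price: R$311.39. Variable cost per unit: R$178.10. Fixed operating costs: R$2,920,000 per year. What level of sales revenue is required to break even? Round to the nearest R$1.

Contribution margin per unit = R$311.39 − R$178.10 = R$133.29, a CM ratio of R$133.29 ÷ R$311.39 = 0.4280.
Break-even sales = FC ÷ CM ratio = R$2,920,000 × R$311.39 / R$133.29 = R$6,821,658.

R$6,821,658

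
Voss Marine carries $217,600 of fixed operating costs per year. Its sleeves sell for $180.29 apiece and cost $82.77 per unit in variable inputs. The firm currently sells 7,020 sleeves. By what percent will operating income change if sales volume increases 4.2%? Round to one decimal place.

Total contribution margin = 7,020 × $97.52 = $684,590.40.
Subtracting fixed costs: EBIT = $684,590.40 − $217,600 = $466,990.40.
DOL = contribution ÷ EBIT = $684,590.40 ÷ $466,990.40 = 1.4660.
%ΔEBIT = DOL × %ΔSales = 1.4660 × +4.2% = +6.2%.

+6.2%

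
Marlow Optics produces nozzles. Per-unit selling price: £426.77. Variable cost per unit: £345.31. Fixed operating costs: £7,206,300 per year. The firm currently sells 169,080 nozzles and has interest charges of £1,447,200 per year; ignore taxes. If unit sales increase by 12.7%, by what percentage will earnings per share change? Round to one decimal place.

+34.2%

Total contribution margin = 169,080 × £81.46 = £13,773,256.80.
Subtracting fixed costs: EBIT = £13,773,256.80 − £7,206,300 = £6,566,956.80.
Interest = £1,447,200.00, so EBIT − I = £5,119,756.80.
Degree of combined leverage = contribution ÷ (EBIT − I) = £13,773,256.80 ÷ £5,119,756.80 = 2.6902.
EPS therefore changes by 2.6902 × (+12.7%) = +34.2%.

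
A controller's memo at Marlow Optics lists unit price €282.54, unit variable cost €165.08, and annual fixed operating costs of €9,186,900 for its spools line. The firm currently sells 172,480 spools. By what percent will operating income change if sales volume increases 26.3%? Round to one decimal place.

Contribution at this volume is 172,480 × €117.46 = €20,259,500.80.
Operating income = contribution − fixed costs = €20,259,500.80 − €9,186,900 = €11,072,600.80.
So DOL = total CM / EBIT = €20,259,500.80 / €11,072,600.80 = 1.8297.
So EBIT moves 1.8297 × (+26.3%) = +48.1%.

+48.1%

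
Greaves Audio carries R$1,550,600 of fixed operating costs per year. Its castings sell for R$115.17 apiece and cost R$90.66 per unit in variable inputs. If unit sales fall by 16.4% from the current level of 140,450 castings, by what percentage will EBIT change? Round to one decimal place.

-29.8%

Contribution at this volume is 140,450 × R$24.51 = R$3,442,429.50.
Subtracting fixed costs: EBIT = R$3,442,429.50 − R$1,550,600 = R$1,891,829.50.
DOL = contribution ÷ EBIT = R$3,442,429.50 ÷ R$1,891,829.50 = 1.8196.
So EBIT moves 1.8196 × (-16.4%) = -29.8%.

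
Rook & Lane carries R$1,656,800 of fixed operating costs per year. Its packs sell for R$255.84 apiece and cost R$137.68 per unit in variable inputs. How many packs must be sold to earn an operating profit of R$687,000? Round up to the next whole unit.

Unit CM = price − variable cost = R$255.84 − R$137.68 = R$118.16.
Required volume = (fixed costs + target profit) ÷ CM = (R$1,656,800 + R$687,000) ÷ R$118.16 = 19,835.82, so 19,836 packs.

19,836 packs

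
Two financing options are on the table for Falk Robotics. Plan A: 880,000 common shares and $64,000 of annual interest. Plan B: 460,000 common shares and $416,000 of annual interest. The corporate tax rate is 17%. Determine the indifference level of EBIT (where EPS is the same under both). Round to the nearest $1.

$801,524

At indifference, (EBIT − 64,000)(1 − t)/880,000 = (EBIT − 416,000)(1 − t)/460,000.
Cancelling (1 − t) and cross-multiplying: 460,000·(EBIT − 64,000) = 880,000·(EBIT − 416,000).
Solving, EBIT = (416,000·880,000 − 64,000·460,000) / (880,000 − 460,000) = 336,640,000,000 / 420,000 = 801,523.81.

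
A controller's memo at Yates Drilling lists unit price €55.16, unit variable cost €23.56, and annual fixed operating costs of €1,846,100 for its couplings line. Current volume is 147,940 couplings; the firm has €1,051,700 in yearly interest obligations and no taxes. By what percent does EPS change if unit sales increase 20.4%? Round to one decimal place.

Contribution at this volume is 147,940 × €31.60 = €4,674,904.00.
EBIT = €4,674,904.00 − €1,846,100 = €2,828,804.00.
After interest of €1,051,700.00, pre-tax earnings = €1,777,104.00.
Degree of combined leverage = contribution ÷ (EBIT − I) = €4,674,904.00 ÷ €1,777,104.00 = 2.6306.
%ΔEPS = DCL × %ΔSales = 2.6306 × +20.4% = +53.7%.

+53.7%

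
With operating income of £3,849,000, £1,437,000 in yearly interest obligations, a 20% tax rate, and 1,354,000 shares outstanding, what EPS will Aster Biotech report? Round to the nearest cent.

£1.43

Interest = £1,437,000.00, so EBT = £3,849,000 − £1,437,000.00 = £2,412,000.00.
After tax at 20%: net income = £2,412,000.00 × 0.80 = £1,929,600.00.
Per share: £1,929,600.00 / 1,354,000 shares = £1.43.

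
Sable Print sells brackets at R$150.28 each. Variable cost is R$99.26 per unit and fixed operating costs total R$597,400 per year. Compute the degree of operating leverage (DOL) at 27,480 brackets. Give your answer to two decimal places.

1.74

Total contribution margin = 27,480 × R$51.02 = R$1,402,029.60.
EBIT = R$1,402,029.60 − R$597,400 = R$804,629.60.
DOL = contribution ÷ EBIT = R$1,402,029.60 ÷ R$804,629.60 = 1.7425.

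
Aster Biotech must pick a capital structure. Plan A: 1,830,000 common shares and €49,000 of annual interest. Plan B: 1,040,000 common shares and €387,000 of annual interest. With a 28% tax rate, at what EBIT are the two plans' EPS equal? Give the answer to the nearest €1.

Set EPS_A = EPS_B: (EBIT − €49,000)(1 − 0.28) ÷ 1,830,000 = (EBIT − €387,000)(1 − 0.28) ÷ 1,040,000.
Cancelling (1 − t) and cross-multiplying: 1,040,000·(EBIT − 49,000) = 1,830,000·(EBIT − 387,000).
EBIT × (1,830,000 − 1,040,000) = 387,000 × 1,830,000 − 49,000 × 1,040,000 = 657,250,000,000, so EBIT = 657,250,000,000 ÷ 790,000 = 831,962.03.

€831,962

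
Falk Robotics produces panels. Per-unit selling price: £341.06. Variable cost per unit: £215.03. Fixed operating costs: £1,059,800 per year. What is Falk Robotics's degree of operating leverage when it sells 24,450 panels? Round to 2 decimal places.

At 24,450 units, contribution = 24,450 × £126.03 = £3,081,433.50.
Operating income = contribution − fixed costs = £3,081,433.50 − £1,059,800 = £2,021,633.50.
DOL = contribution ÷ EBIT = £3,081,433.50 ÷ £2,021,633.50 = 1.5242.

1.52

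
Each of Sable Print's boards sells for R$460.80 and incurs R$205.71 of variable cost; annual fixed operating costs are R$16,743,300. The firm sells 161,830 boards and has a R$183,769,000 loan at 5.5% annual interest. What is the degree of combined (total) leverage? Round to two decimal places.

Contribution at this volume is 161,830 × R$255.09 = R$41,281,214.70.
Operating income = contribution − fixed costs = R$41,281,214.70 − R$16,743,300 = R$24,537,914.70. Interest = R$10,107,295.00.
DOL = R$41,281,214.70 ÷ R$24,537,914.70 = 1.6823; DFL = R$24,537,914.70 ÷ R$14,430,619.70 = 1.7004.
Combined leverage = 1.6823 × 1.7004 = 2.8606.

2.86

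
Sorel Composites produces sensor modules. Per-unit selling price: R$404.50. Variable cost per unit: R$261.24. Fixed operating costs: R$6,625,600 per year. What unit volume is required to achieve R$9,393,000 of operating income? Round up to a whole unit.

111,815 sensor modules

Contribution margin per unit = R$404.50 − R$261.24 = R$143.26.
Units = (FC + target) / CM = (R$6,625,600 + R$9,393,000) / R$143.26 = 111,814.88, so 111,815 sensor modules.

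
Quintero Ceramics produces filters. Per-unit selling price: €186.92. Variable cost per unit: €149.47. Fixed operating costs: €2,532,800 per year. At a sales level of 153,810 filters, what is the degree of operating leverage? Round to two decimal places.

Total contribution margin = 153,810 × €37.45 = €5,760,184.50.
EBIT = €5,760,184.50 − €2,532,800 = €3,227,384.50.
DOL = contribution ÷ EBIT = €5,760,184.50 ÷ €3,227,384.50 = 1.7848.

1.78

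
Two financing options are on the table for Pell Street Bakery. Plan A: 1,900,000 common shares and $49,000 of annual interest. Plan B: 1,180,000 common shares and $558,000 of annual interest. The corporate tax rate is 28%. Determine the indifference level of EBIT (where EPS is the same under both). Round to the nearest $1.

$1,392,194

At indifference, (EBIT − 49,000)(1 − t)/1,900,000 = (EBIT − 558,000)(1 − t)/1,180,000.
The (1 − t) factor cancels: (EBIT − 49,000) × 1,180,000 = (EBIT − 558,000) × 1,900,000.
EBIT × (1,900,000 − 1,180,000) = 558,000 × 1,900,000 − 49,000 × 1,180,000 = 1,002,380,000,000, so EBIT = 1,002,380,000,000 ÷ 720,000 = 1,392,194.44.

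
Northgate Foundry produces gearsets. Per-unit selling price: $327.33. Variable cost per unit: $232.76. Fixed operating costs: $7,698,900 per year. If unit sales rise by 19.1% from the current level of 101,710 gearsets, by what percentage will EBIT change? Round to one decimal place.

Total contribution margin = 101,710 × $94.57 = $9,618,714.70.
Subtracting fixed costs: EBIT = $9,618,714.70 − $7,698,900 = $1,919,814.70.
Degree of operating leverage = $9,618,714.70 / $1,919,814.70 = 5.0102.
So EBIT moves 5.0102 × (+19.1%) = +95.7%.

+95.7%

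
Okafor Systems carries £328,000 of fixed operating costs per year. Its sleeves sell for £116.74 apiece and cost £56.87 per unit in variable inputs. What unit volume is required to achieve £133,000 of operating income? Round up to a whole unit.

Each unit contributes £116.74 − £56.87 = £59.87.
Need Q such that Q × £59.87 − £328,000 = £133,000, i.e. Q = £461,000 / £59.87 = 7,700.02 → 7,701.

7,701 sleeves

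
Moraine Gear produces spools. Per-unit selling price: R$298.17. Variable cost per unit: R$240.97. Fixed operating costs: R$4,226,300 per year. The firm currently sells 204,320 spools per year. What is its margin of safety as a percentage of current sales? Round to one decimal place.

63.8%

Unit CM = price − variable cost = R$298.17 − R$240.97 = R$57.20. Break-even units = R$4,226,300 ÷ R$57.20 = 73,886.36; break-even revenue = 73,886.36 × R$298.17 = R$22,030,697.05.
Actual sales revenue = 204,320 × R$298.17 = R$60,922,094.40.
Margin of safety = (R$60,922,094.40 − R$22,030,697.05) ÷ R$60,922,094.40 = 63.8%.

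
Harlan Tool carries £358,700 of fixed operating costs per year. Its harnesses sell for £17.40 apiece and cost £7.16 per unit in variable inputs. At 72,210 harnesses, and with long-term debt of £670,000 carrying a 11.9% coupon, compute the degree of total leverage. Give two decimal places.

2.46

At 72,210 units, contribution = 72,210 × £10.24 = £739,430.40.
EBIT = £739,430.40 − £358,700 = £380,730.40. Interest = £79,730.00, so EBIT − I = £301,000.40.
DCL = contribution ÷ (EBIT − I) = £739,430.40 ÷ £301,000.40 = 2.4566.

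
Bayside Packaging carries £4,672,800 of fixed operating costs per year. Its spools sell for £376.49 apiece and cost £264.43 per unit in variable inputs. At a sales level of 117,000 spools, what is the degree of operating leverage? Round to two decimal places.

Total contribution margin = 117,000 × £112.06 = £13,111,020.00.
Operating income = contribution − fixed costs = £13,111,020.00 − £4,672,800 = £8,438,220.00.
DOL = contribution ÷ EBIT = £13,111,020.00 ÷ £8,438,220.00 = 1.5538.

1.55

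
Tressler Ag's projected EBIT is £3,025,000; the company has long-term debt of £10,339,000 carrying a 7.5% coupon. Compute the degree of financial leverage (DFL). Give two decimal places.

Interest = £775,425.00.
Degree of financial leverage = EBIT / (EBIT − interest) = £3,025,000 / £2,249,575.00 = 1.3447.

1.34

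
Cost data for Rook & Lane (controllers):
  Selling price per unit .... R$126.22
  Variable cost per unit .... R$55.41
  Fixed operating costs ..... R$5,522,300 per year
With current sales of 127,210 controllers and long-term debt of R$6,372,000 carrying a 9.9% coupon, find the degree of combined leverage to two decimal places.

3.16

Contribution at this volume is 127,210 × R$70.81 = R$9,007,740.10.
Operating income = contribution − fixed costs = R$9,007,740.10 − R$5,522,300 = R$3,485,440.10. Interest = R$630,828.00.
DOL = R$9,007,740.10 ÷ R$3,485,440.10 = 2.5844; DFL = R$3,485,440.10 ÷ R$2,854,612.10 = 1.2210.
DCL = DOL × DFL = 2.5844 × 1.2210 = 3.1556.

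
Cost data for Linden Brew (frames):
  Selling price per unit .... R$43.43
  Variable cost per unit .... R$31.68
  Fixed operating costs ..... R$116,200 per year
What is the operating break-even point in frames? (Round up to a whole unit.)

Each unit contributes R$43.43 − R$31.68 = R$11.75.
Break-even Q = R$116,200 / R$11.75 = 9,889.36 → 9,890 frames.

9,890 frames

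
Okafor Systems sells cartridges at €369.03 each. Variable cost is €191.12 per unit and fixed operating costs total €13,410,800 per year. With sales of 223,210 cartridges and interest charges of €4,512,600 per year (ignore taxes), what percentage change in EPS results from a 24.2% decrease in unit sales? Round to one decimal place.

Contribution at this volume is 223,210 × €177.91 = €39,711,291.10.
Subtracting fixed costs: EBIT = €39,711,291.10 − €13,410,800 = €26,300,491.10.
Interest = €4,512,600.00, so EBIT − I = €21,787,891.10.
DCL = total CM / (EBIT − I) = €39,711,291.10 / €21,787,891.10 = 1.8226.
%ΔEPS = DCL × %ΔSales = 1.8226 × -24.2% = -44.1%.

-44.1%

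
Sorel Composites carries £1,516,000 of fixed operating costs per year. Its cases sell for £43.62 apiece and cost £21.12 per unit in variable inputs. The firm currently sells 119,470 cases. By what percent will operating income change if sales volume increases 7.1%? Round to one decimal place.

Total contribution margin = 119,470 × £22.50 = £2,688,075.00.
Subtracting fixed costs: EBIT = £2,688,075.00 − £1,516,000 = £1,172,075.00.
Degree of operating leverage = £2,688,075.00 / £1,172,075.00 = 2.2934.
So EBIT moves 2.2934 × (+7.1%) = +16.3%.

+16.3%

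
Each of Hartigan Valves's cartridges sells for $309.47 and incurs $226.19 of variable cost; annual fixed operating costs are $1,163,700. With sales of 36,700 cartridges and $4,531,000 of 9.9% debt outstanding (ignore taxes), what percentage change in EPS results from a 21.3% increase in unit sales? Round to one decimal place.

+45.1%

Contribution at this volume is 36,700 × $83.28 = $3,056,376.00.
Subtracting fixed costs: EBIT = $3,056,376.00 − $1,163,700 = $1,892,676.00.
After interest of $448,569.00, pre-tax earnings = $1,444,107.00.
DCL = total CM / (EBIT − I) = $3,056,376.00 / $1,444,107.00 = 2.1164.
EPS therefore changes by 2.1164 × (+21.3%) = +45.1%.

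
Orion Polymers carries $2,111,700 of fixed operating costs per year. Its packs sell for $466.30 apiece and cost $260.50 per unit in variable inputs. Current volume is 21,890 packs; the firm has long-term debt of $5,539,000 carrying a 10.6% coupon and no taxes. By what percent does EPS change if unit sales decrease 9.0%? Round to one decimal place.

-22.4%

Contribution at this volume is 21,890 × $205.80 = $4,504,962.00.
EBIT = $4,504,962.00 − $2,111,700 = $2,393,262.00.
Interest = $587,134.00, so EBIT − I = $1,806,128.00.
DCL = total CM / (EBIT − I) = $4,504,962.00 / $1,806,128.00 = 2.4943.
%ΔEPS = DCL × %ΔSales = 2.4943 × -9.0% = -22.4%.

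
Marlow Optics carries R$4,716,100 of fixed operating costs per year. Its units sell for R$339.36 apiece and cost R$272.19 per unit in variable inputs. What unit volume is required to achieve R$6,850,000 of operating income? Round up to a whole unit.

172,192 units

Unit CM = price − variable cost = R$339.36 − R$272.19 = R$67.17.
Required volume = (fixed costs + target profit) ÷ CM = (R$4,716,100 + R$6,850,000) ÷ R$67.17 = 172,191.45, so 172,192 units.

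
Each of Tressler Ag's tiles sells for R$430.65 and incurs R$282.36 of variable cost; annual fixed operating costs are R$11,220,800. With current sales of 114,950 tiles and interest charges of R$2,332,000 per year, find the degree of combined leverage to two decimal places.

4.88

Total contribution margin = 114,950 × R$148.29 = R$17,045,935.50.
Subtracting fixed costs: EBIT = R$17,045,935.50 − R$11,220,800 = R$5,825,135.50. Interest = R$2,332,000.00, so EBIT − I = R$3,493,135.50.
DCL = contribution ÷ (EBIT − I) = R$17,045,935.50 ÷ R$3,493,135.50 = 4.8798.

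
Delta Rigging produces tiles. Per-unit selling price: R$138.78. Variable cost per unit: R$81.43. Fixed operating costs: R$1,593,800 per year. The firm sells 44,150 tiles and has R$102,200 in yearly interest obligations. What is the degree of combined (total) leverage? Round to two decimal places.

3.03

Total contribution margin = 44,150 × R$57.35 = R$2,532,002.50.
Subtracting fixed costs: EBIT = R$2,532,002.50 − R$1,593,800 = R$938,202.50. Interest = R$102,200.00.
DOL = R$2,532,002.50 ÷ R$938,202.50 = 2.6988; DFL = R$938,202.50 ÷ R$836,002.50 = 1.1222.
Combined leverage = 2.6988 × 1.1222 = 3.0286.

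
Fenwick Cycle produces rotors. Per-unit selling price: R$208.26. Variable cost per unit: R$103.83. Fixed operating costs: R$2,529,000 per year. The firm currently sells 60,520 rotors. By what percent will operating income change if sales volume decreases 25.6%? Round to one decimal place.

Total contribution margin = 60,520 × R$104.43 = R$6,320,103.60.
Subtracting fixed costs: EBIT = R$6,320,103.60 − R$2,529,000 = R$3,791,103.60.
Degree of operating leverage = R$6,320,103.60 / R$3,791,103.60 = 1.6671.
%ΔEBIT = DOL × %ΔSales = 1.6671 × -25.6% = -42.7%.

-42.7%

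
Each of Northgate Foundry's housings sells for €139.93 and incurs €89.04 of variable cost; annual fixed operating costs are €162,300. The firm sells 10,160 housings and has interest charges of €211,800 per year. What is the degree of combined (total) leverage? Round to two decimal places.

3.62

Contribution at this volume is 10,160 × €50.89 = €517,042.40.
EBIT = €517,042.40 − €162,300 = €354,742.40. Interest = €211,800.00, so EBIT − I = €142,942.40.
Degree of total leverage = total CM / (EBIT − interest) = €517,042.40 / €142,942.40 = 3.6171.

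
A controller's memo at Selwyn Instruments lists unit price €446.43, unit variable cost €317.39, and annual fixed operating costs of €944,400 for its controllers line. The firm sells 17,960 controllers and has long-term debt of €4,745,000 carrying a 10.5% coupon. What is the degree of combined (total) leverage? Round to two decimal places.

2.65

At 17,960 units, contribution = 17,960 × €129.04 = €2,317,558.40.
EBIT = €2,317,558.40 − €944,400 = €1,373,158.40. Interest = €498,225.00, so EBIT − I = €874,933.40.
DCL = contribution ÷ (EBIT − I) = €2,317,558.40 ÷ €874,933.40 = 2.6488.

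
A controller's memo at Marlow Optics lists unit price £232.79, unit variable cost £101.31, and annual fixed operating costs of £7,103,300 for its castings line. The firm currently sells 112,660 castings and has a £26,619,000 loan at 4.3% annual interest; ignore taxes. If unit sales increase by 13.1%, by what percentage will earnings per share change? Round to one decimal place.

At 112,660 units, contribution = 112,660 × £131.48 = £14,812,536.80.
Subtracting fixed costs: EBIT = £14,812,536.80 − £7,103,300 = £7,709,236.80.
After interest of £1,144,617.00, pre-tax earnings = £6,564,619.80.
Degree of combined leverage = contribution ÷ (EBIT − I) = £14,812,536.80 ÷ £6,564,619.80 = 2.2564.
EPS therefore changes by 2.2564 × (+13.1%) = +29.6%.

+29.6%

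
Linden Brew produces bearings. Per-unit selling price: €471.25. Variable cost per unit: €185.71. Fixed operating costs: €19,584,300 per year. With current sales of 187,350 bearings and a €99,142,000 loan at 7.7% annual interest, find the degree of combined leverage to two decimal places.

Total contribution margin = 187,350 × €285.54 = €53,495,919.00.
Operating income = contribution − fixed costs = €53,495,919.00 − €19,584,300 = €33,911,619.00. Interest = €7,633,934.00.
DOL = €53,495,919.00 ÷ €33,911,619.00 = 1.5775; DFL = €33,911,619.00 ÷ €26,277,685.00 = 1.2905.
Combined leverage = 1.5775 × 1.2905 = 2.0358.

2.04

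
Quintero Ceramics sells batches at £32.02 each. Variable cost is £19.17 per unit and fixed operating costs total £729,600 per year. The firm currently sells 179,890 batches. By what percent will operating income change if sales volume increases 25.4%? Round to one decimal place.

+37.1%

At 179,890 units, contribution = 179,890 × £12.85 = £2,311,586.50.
EBIT = £2,311,586.50 − £729,600 = £1,581,986.50.
So DOL = total CM / EBIT = £2,311,586.50 / £1,581,986.50 = 1.4612.
So EBIT moves 1.4612 × (+25.4%) = +37.1%.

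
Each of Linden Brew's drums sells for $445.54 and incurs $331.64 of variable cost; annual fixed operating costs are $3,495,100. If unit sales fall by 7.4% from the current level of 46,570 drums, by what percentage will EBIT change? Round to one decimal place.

Contribution at this volume is 46,570 × $113.90 = $5,304,323.00.
Operating income = contribution − fixed costs = $5,304,323.00 − $3,495,100 = $1,809,223.00.
So DOL = total CM / EBIT = $5,304,323.00 / $1,809,223.00 = 2.9318.
%ΔEBIT = DOL × %ΔSales = 2.9318 × -7.4% = -21.7%.

-21.7%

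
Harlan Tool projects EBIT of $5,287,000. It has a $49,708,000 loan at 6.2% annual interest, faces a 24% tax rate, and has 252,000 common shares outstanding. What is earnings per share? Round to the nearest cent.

Interest = $3,081,896.00, so EBT = $5,287,000 − $3,081,896.00 = $2,205,104.00.
After tax at 24%: net income = $2,205,104.00 × 0.76 = $1,675,879.04.
Per share: $1,675,879.04 / 252,000 shares = $6.65.

$6.65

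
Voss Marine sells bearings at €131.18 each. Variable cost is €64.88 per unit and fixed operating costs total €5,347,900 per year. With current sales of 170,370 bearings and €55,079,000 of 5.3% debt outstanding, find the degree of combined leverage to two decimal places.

3.73

Total contribution margin = 170,370 × €66.30 = €11,295,531.00.
EBIT = €11,295,531.00 − €5,347,900 = €5,947,631.00. Interest = €2,919,187.00.
DOL = €11,295,531.00 ÷ €5,947,631.00 = 1.8992; DFL = €5,947,631.00 ÷ €3,028,444.00 = 1.9639.
Combined leverage = 1.8992 × 1.9639 = 3.7298.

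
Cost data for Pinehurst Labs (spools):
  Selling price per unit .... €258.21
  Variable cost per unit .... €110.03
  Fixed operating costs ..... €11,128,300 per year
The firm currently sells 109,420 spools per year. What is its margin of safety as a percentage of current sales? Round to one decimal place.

31.4%

Unit CM = price − variable cost = €258.21 − €110.03 = €148.18. Break-even units = €11,128,300 ÷ €148.18 = 75,099.88; break-even revenue = 75,099.88 × €258.21 = €19,391,539.63.
Actual sales revenue = 109,420 × €258.21 = €28,253,338.20.
Margin of safety = (€28,253,338.20 − €19,391,539.63) ÷ €28,253,338.20 = 31.4%.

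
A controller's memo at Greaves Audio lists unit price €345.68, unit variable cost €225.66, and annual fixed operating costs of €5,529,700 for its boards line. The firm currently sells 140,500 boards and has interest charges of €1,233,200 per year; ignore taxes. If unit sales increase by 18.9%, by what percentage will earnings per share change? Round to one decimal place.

+31.6%

At 140,500 units, contribution = 140,500 × €120.02 = €16,862,810.00.
EBIT = €16,862,810.00 − €5,529,700 = €11,333,110.00.
Interest = €1,233,200.00, so EBIT − I = €10,099,910.00.
DCL = total CM / (EBIT − I) = €16,862,810.00 / €10,099,910.00 = 1.6696.
EPS therefore changes by 1.6696 × (+18.9%) = +31.6%.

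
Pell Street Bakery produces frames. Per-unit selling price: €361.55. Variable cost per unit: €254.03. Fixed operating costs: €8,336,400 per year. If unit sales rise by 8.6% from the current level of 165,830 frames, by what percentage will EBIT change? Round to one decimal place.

Total contribution margin = 165,830 × €107.52 = €17,830,041.60.
Subtracting fixed costs: EBIT = €17,830,041.60 − €8,336,400 = €9,493,641.60.
So DOL = total CM / EBIT = €17,830,041.60 / €9,493,641.60 = 1.8781.
%ΔEBIT = DOL × %ΔSales = 1.8781 × +8.6% = +16.2%.

+16.2%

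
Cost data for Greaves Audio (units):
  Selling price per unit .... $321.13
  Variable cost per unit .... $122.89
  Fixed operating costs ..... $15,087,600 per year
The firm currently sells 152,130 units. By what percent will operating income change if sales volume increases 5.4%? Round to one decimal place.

+10.8%

Total contribution margin = 152,130 × $198.24 = $30,158,251.20.
EBIT = $30,158,251.20 − $15,087,600 = $15,070,651.20.
DOL = contribution ÷ EBIT = $30,158,251.20 ÷ $15,070,651.20 = 2.0011.
Operating income changes by 2.0011 × +5.4% = +10.8%.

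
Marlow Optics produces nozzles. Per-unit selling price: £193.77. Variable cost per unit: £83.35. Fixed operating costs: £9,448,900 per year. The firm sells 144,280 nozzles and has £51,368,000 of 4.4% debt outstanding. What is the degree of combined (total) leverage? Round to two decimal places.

3.77

Total contribution margin = 144,280 × £110.42 = £15,931,397.60.
Subtracting fixed costs: EBIT = £15,931,397.60 − £9,448,900 = £6,482,497.60. Interest = £2,260,192.00, so EBIT − I = £4,222,305.60.
DCL = contribution ÷ (EBIT − I) = £15,931,397.60 ÷ £4,222,305.60 = 3.7732.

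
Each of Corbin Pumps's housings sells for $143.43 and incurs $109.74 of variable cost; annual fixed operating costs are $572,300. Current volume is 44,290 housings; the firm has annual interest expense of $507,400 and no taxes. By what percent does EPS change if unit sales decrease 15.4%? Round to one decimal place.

Total contribution margin = 44,290 × $33.69 = $1,492,130.10.
EBIT = $1,492,130.10 − $572,300 = $919,830.10.
Interest = $507,400.00, so EBIT − I = $412,430.10.
DCL = total CM / (EBIT − I) = $1,492,130.10 / $412,430.10 = 3.6179.
EPS therefore changes by 3.6179 × (-15.4%) = -55.7%.

-55.7%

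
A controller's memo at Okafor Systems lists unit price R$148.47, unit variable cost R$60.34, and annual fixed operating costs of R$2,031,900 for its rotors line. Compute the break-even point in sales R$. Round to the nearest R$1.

CM per unit = R$148.47 − R$60.34 = R$88.13; CM ratio = R$88.13 / R$148.47 = 0.5936.
Break-even revenue = fixed costs × price ÷ CM = R$2,031,900 × R$148.47 ÷ R$88.13 = R$3,423,082.

R$3,423,082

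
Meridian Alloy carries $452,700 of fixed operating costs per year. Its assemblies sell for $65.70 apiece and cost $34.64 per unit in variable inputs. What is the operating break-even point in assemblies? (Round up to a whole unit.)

14,576 assemblies

Unit CM = price − variable cost = $65.70 − $34.64 = $31.06.
Break-even Q = $452,700 / $31.06 = 14,575.02 → 14,576 assemblies.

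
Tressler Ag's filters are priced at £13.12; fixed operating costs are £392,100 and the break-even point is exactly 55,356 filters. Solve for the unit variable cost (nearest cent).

£6.04

At break-even, FC = Q × (P − VC), so P − VC = £392,100 ÷ 55,356 = £7.0832.
Hence VC = price − CM = £13.12 − £7.0832 = £6.04.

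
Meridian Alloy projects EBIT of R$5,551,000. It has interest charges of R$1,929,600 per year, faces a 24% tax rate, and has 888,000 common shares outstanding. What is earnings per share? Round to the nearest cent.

R$3.10

Interest = R$1,929,600.00, so EBT = R$5,551,000 − R$1,929,600.00 = R$3,621,400.00.
After tax at 24%: net income = R$3,621,400.00 × 0.76 = R$2,752,264.00.
Per share: R$2,752,264.00 / 888,000 shares = R$3.10.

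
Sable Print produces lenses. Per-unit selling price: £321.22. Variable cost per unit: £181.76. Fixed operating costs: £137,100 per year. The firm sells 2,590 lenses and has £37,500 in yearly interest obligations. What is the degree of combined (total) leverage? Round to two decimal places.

Contribution at this volume is 2,590 × £139.46 = £361,201.40.
EBIT = £361,201.40 − £137,100 = £224,101.40. Interest = £37,500.00, so EBIT − I = £186,601.40.
DCL = contribution ÷ (EBIT − I) = £361,201.40 ÷ £186,601.40 = 1.9357.

1.94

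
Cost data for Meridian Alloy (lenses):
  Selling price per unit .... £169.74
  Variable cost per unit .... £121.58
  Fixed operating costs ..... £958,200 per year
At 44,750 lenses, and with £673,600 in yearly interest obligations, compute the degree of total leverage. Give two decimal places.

Total contribution margin = 44,750 × £48.16 = £2,155,160.00.
EBIT = £2,155,160.00 − £958,200 = £1,196,960.00. Interest = £673,600.00.
DOL = £2,155,160.00 ÷ £1,196,960.00 = 1.8005; DFL = £1,196,960.00 ÷ £523,360.00 = 2.2871.
Combined leverage = 1.8005 × 2.2871 = 4.1179.

4.12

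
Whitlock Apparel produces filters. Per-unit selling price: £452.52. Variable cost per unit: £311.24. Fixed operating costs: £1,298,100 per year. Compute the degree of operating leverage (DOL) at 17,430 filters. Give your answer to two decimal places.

2.11

At 17,430 units, contribution = 17,430 × £141.28 = £2,462,510.40.
EBIT = £2,462,510.40 − £1,298,100 = £1,164,410.40.
So DOL = total CM / EBIT = £2,462,510.40 / £1,164,410.40 = 2.1148.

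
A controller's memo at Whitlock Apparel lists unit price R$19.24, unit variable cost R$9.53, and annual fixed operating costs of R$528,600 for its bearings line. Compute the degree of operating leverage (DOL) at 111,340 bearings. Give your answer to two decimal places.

At 111,340 units, contribution = 111,340 × R$9.71 = R$1,081,111.40.
EBIT = R$1,081,111.40 − R$528,600 = R$552,511.40.
Degree of operating leverage = R$1,081,111.40 / R$552,511.40 = 1.9567.

1.96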